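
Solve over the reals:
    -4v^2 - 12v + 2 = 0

Discriminant: (-12)^2 - 4*(-4)*2 = 176.
Quadratic formula: v = (12 +/- sqrt(176)) / (-8).
So v = -sqrt(11)/2 - 3/2 ~= -3.1583 or v = -3/2 + sqrt(11)/2 ~= 0.1583.

v = -3.1583 or v = 0.1583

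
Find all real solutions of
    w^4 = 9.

Let u = w^2. The equation becomes u^2 - 9 = 0.
Factor: (u + 3)(u - 3) = 0, so u = -3 or u = 3.
w^2 = -3 < 0 has no real solution.
w^2 = 3 gives w = +/-sqrt(3) ~= +/-1.7321.

w = -1.7321 or w = 1.7321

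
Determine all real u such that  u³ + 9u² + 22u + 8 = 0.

Possible rational roots are divisors of 8. Testing u = -4 gives 0, so (u + 4) is a factor.
Divide: u³ + 9u² + 22u + 8 = (u + 4)(u² + 5u + 2).
Apply the quadratic formula to u² + 5u + 2 = 0: u = (-5 ± √17)/2, i.e. u ≈ -0.4384 or u ≈ -4.5616.

u = -4.5616 or u = -4 or u = -0.4384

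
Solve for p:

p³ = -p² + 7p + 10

p = -2 or p = -1.7913 or p = 2.7913

Rearrange: p³ + p² - 7p - 10 = 0.
Possible rational roots are divisors of -10. Testing p = -2 gives 0, so (p + 2) is a factor.
Divide: p³ + p² - 7p - 10 = (p + 2)(p² - p - 5).
Apply the quadratic formula to p² - p - 5 = 0: p = (1 ± √21)/2, i.e. p ≈ 2.7913 or p ≈ -1.7913.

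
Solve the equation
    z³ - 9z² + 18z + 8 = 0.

Possible rational roots are divisors of 8. Testing z = 4 gives 0, so (z - 4) is a factor.
Divide: z³ - 9z² + 18z + 8 = (z - 4)(z² - 5z - 2).
Apply the quadratic formula to z² - 5z - 2 = 0: z = (5 ± √33)/2, i.e. z ≈ 5.3723 or z ≈ -0.3723.

z = -0.3723 or z = 4 or z = 5.3723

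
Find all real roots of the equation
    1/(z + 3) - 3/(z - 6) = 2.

z = -2.3912 or z = 4.3912

Multiply both sides by (z + 3)(z - 6):
(z - 6) - 3(z + 3) = 2(z + 3)(z - 6).
Expand and collect terms: 2z^2 - 4z - 21 = 0.
By the quadratic formula, z = (4 +/- sqrt(184)) / 4, so z ~= 4.3912 or z ~= -2.3912.
Neither value makes a denominator zero (z != -3, z != 6), so both are valid.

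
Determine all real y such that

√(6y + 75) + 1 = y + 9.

y = 1

Isolate the radical: √(6y + 75) = y + 8.
Square both sides: 6y + 75 = (y + 8)².
Expand and rearrange: y² + 10y - 11 = 0.
Solving gives y = 1 or y = -11.
Check each candidate in the original equation:
  y = 1: √(81) = 9, while y + 8 = 9 — valid.
  y = -11: √(9) = 3, while y + 8 = -3 — extraneous.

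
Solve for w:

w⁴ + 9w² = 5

w = -0.7245 or w = 0.7245

Let u = w². The equation becomes u² + 9u - 5 = 0.
By the quadratic formula, u = -9/2 + √(101)/2 or u = -√(101)/2 - 9/2.
w² = -9/2 + √(101)/2 gives w = ±√(-9/2 + √(101)/2) ≈ ±0.7245.
w² = -√(101)/2 - 9/2 < 0 has no real solution.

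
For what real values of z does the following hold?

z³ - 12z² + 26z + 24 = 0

Possible rational roots are divisors of 24. Testing z = 4 gives 0, so (z - 4) is a factor.
Divide: z³ - 12z² + 26z + 24 = (z - 4)(z² - 8z - 6).
Apply the quadratic formula to z² - 8z - 6 = 0: z = (8 ± √88)/2, i.e. z ≈ 8.6904 or z ≈ -0.6904.

z = -0.6904 or z = 4 or z = 8.6904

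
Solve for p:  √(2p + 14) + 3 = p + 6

p = 1

Isolate the radical: √(2p + 14) = p + 3.
Square both sides: 2p + 14 = (p + 3)².
Expand and rearrange: p² + 4p - 5 = 0.
Solving gives p = 1 or p = -5.
Check each candidate in the original equation:
  p = 1: √(16) = 4, while p + 3 = 4 — valid.
  p = -5: √(4) = 2, while p + 3 = -2 — extraneous.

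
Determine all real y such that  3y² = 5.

Rearrange to standard form: 3y² - 5 = 0.
Discriminant: (0)² − 4·3·(-5) = 60.
Quadratic formula: y = (0 ± √60) / 6.
So y = √(15)/3 ≈ 1.291 or y = -√(15)/3 ≈ -1.291.

y = -1.291 or y = 1.291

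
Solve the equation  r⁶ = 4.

Let u = r³. The equation becomes u² - 4 = 0.
Factor: (u - 2)(u + 2) = 0, so u = 2 or u = -2.
r³ = 2 gives r = ∛(2) ≈ 1.2599.
r³ = -2 gives r = -∛(2) ≈ -1.2599.

r = -1.2599 or r = 1.2599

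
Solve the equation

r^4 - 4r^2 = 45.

r = -3 or r = 3

Let u = r^2. The equation becomes u^2 - 4u - 45 = 0.
Factor: (u - 9)(u + 5) = 0, so u = 9 or u = -5.
r^2 = 9 gives r = +/-3.
r^2 = -5 < 0 has no real solution.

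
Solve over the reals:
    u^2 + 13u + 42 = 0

Factor: (u + 7)(u + 6) = 0.
So u = -7 or u = -6.

u = -7 or u = -6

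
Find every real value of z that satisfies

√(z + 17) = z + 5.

Square both sides: z + 17 = (z + 5)².
Expand and rearrange: z² + 9z + 8 = 0.
Solving gives z = -1 or z = -8.
Check each candidate in the original equation:
  z = -1: √(16) = 4, while z + 5 = 4 — valid.
  z = -8: √(9) = 3, while z + 5 = -3 — extraneous.

z = -1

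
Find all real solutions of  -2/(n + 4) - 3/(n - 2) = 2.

Multiply both sides by (n + 4)(n - 2):
-2(n - 2) - 3(n + 4) = 2(n + 4)(n - 2).
Expand and collect terms: 2n² + 9n - 8 = 0.
By the quadratic formula, n = (-9 ± √145) / 4, so n ≈ 0.7604 or n ≈ -5.2604.
Neither value makes a denominator zero (n ≠ -4, n ≠ 2), so both are valid.

n = -5.2604 or n = 0.7604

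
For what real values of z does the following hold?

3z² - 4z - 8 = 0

Discriminant: (-4)² − 4·3·(-8) = 112.
Quadratic formula: z = (4 ± √112) / 6.
So z = 2/3 + 2·√(7)/3 ≈ 2.4305 or z = 2/3 - 2·√(7)/3 ≈ -1.0972.

z = -1.0972 or z = 2.4305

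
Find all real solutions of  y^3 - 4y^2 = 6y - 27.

y = -2.5414 or y = 3 or y = 3.5414

Rearrange: y^3 - 4y^2 - 6y + 27 = 0.
Possible rational roots are divisors of 27. Testing y = 3 gives 0, so (y - 3) is a factor.
Divide: y^3 - 4y^2 - 6y + 27 = (y - 3)(y^2 - y - 9).
Apply the quadratic formula to y^2 - y - 9 = 0: y = (1 +/- sqrt(37))/2, i.e. y ~= 3.5414 or y ~= -2.5414.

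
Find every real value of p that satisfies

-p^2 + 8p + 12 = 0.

p = -1.2915 or p = 9.2915

Discriminant: (8)^2 - 4*(-1)*12 = 112.
Quadratic formula: p = (-8 +/- sqrt(112)) / (-2).
So p = 4 - 2*sqrt(7) ~= -1.2915 or p = 4 + 2*sqrt(7) ~= 9.2915.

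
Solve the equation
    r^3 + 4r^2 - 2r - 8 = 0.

Possible rational roots are divisors of -8. Testing r = -4 gives 0, so (r + 4) is a factor.
Divide: r^3 + 4r^2 - 2r - 8 = (r + 4)(r^2 - 2).
Apply the quadratic formula to r^2 - 2 = 0: r = (0 +/- sqrt(8))/2, i.e. r ~= 1.4142 or r ~= -1.4142.

r = -4 or r = -1.4142 or r = 1.4142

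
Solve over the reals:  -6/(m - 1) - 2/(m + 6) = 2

Multiply both sides by (m - 1)(m + 6):
-6(m + 6) - 2(m - 1) = 2(m - 1)(m + 6).
Expand and collect terms: 2m² + 18m + 22 = 0.
By the quadratic formula, m = (-18 ± √148) / 4, so m ≈ -1.4586 or m ≈ -7.5414.
Neither value makes a denominator zero (m ≠ 1, m ≠ -6), so both are valid.

m = -7.5414 or m = -1.4586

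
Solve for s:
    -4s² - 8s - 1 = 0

s = -1.866 or s = -0.134

Discriminant: (-8)² − 4·(-4)·(-1) = 48.
Quadratic formula: s = (8 ± √48) / (-8).
So s = -1 - √(3)/2 ≈ -1.866 or s = -1 + √(3)/2 ≈ -0.134.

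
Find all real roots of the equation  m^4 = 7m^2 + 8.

Let u = m^2. The equation becomes u^2 - 7u - 8 = 0.
Factor: (u + 1)(u - 8) = 0, so u = -1 or u = 8.
m^2 = -1 < 0 has no real solution.
m^2 = 8 gives m = +/-2*sqrt(2) ~= +/-2.8284.

m = -2.8284 or m = 2.8284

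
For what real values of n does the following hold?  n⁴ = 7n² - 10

n = -2.2361 or n = -1.4142 or n = 1.4142 or n = 2.2361

Let u = n². The equation becomes u² - 7u + 10 = 0.
Factor: (u - 2)(u - 5) = 0, so u = 2 or u = 5.
n² = 2 gives n = ±√(2) ≈ ±1.4142.
n² = 5 gives n = ±√(5) ≈ ±2.2361.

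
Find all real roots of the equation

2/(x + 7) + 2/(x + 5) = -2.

Multiply both sides by (x + 7)(x + 5):
2(x + 5) + 2(x + 7) = -2(x + 7)(x + 5).
Expand and collect terms: -2x² - 28x - 94 = 0.
By the quadratic formula, x = (28 ± √32) / -4, so x ≈ -8.4142 or x ≈ -5.5858.
Neither value makes a denominator zero (x ≠ -7, x ≠ -5), so both are valid.

x = -8.4142 or x = -5.5858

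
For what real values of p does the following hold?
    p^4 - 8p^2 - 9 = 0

p = -3 or p = 3

Let u = p^2. The equation becomes u^2 - 8u - 9 = 0.
Factor: (u + 1)(u - 9) = 0, so u = -1 or u = 9.
p^2 = -1 < 0 has no real solution.
p^2 = 9 gives p = +/-3.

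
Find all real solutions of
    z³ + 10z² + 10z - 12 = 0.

Possible rational roots are divisors of -12. Testing z = -2 gives 0, so (z + 2) is a factor.
Divide: z³ + 10z² + 10z - 12 = (z + 2)(z² + 8z - 6).
Apply the quadratic formula to z² + 8z - 6 = 0: z = (-8 ± √88)/2, i.e. z ≈ 0.6904 or z ≈ -8.6904.

z = -8.6904 or z = -2 or z = 0.6904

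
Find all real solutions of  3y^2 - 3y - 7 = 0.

y = -1.1073 or y = 2.1073

Discriminant: (-3)^2 - 4*3*(-7) = 93.
Quadratic formula: y = (3 +/- sqrt(93)) / 6.
So y = 1/2 + sqrt(93)/6 ~= 2.1073 or y = 1/2 - sqrt(93)/6 ~= -1.1073.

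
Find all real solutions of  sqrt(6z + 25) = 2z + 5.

z = 0

Square both sides: 6z + 25 = (2z + 5)^2.
Expand and rearrange: 4z^2 + 14z = 0.
Solving gives z = 0 or z = -3.5.
Check each candidate in the original equation:
  z = 0: sqrt(25) = 5, while 2z + 5 = 5 — valid.
  z = -3.5: sqrt(4) = 2, while 2z + 5 = -2 — extraneous.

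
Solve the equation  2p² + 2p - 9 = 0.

Discriminant: (2)² − 4·2·(-9) = 76.
Quadratic formula: p = (-2 ± √76) / 4.
So p = -1/2 + √(19)/2 ≈ 1.6794 or p = -√(19)/2 - 1/2 ≈ -2.6794.

p = -2.6794 or p = 1.6794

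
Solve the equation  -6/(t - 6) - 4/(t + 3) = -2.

t = -1.5678 or t = 9.5678

Multiply both sides by (t - 6)(t + 3):
-6(t + 3) - 4(t - 6) = -2(t - 6)(t + 3).
Expand and collect terms: -2t^2 + 16t + 30 = 0.
By the quadratic formula, t = (-16 +/- sqrt(496)) / -4, so t ~= -1.5678 or t ~= 9.5678.
Neither value makes a denominator zero (t != 6, t != -3), so both are valid.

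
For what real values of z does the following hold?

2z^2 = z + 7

Rearrange to standard form: 2z^2 - z - 7 = 0.
Discriminant: (-1)^2 - 4*2*(-7) = 57.
Quadratic formula: z = (1 +/- sqrt(57)) / 4.
So z = 1/4 + sqrt(57)/4 ~= 2.1375 or z = 1/4 - sqrt(57)/4 ~= -1.6375.

z = -1.6375 or z = 2.1375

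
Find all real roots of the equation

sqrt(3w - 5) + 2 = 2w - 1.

w = 1.75 or w = 2

Isolate the radical: sqrt(3w - 5) = 2w - 3.
Square both sides: 3w - 5 = (2w - 3)^2.
Expand and rearrange: 4w^2 - 15w + 14 = 0.
Solving gives w = 2 or w = 1.75.
Check each candidate in the original equation:
  w = 2: sqrt(1) = 1, while 2w - 3 = 1 — valid.
  w = 1.75: sqrt(0.25) = 0.5, while 2w - 3 = 0.5 — valid.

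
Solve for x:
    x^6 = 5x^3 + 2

Let u = x^3. The equation becomes u^2 - 5u - 2 = 0.
By the quadratic formula, u = 5/2 + sqrt(33)/2 or u = 5/2 - sqrt(33)/2.
x^3 = 5/2 + sqrt(33)/2 gives x = (5/2 + sqrt(33)/2)^(1/3) ~= 1.7514.
x^3 = 5/2 - sqrt(33)/2 gives x = -(-5/2 + sqrt(33)/2)^(1/3) ~= -0.7194.

x = -0.7194 or x = 1.7514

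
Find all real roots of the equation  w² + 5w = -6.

Bring every term to one side: w² + 5w + 6 = 0.
Factor: (w + 2)(w + 3) = 0.
So w = -2 or w = -3.

w = -3 or w = -2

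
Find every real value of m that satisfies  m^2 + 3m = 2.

m = -3.5616 or m = 0.5616

Rearrange to standard form: m^2 + 3m - 2 = 0.
Discriminant: (3)^2 - 4*1*(-2) = 17.
Quadratic formula: m = (-3 +/- sqrt(17)) / 2.
So m = -3/2 + sqrt(17)/2 ~= 0.5616 or m = -sqrt(17)/2 - 3/2 ~= -3.5616.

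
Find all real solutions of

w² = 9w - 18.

w = 3 or w = 6

Bring every term to one side: w² - 9w + 18 = 0.
Factor: (w - 3)(w - 6) = 0.
So w = 3 or w = 6.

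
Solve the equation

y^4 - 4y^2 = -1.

y = -1.9319 or y = -0.5176 or y = 0.5176 or y = 1.9319

Let u = y^2. The equation becomes u^2 - 4u + 1 = 0.
By the quadratic formula, u = sqrt(3) + 2 or u = 2 - sqrt(3).
y^2 = sqrt(3) + 2 gives y = +/-sqrt(sqrt(3) + 2) ~= +/-1.9319.
y^2 = 2 - sqrt(3) gives y = +/-sqrt(2 - sqrt(3)) ~= +/-0.5176.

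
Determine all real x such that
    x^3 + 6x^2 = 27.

x = -4.8541 or x = -3 or x = 1.8541

Rearrange: x^3 + 6x^2 - 27 = 0.
Possible rational roots are divisors of -27. Testing x = -3 gives 0, so (x + 3) is a factor.
Divide: x^3 + 6x^2 - 27 = (x + 3)(x^2 + 3x - 9).
Apply the quadratic formula to x^2 + 3x - 9 = 0: x = (-3 +/- sqrt(45))/2, i.e. x ~= 1.8541 or x ~= -4.8541.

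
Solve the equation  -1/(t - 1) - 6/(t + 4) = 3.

Multiply both sides by (t - 1)(t + 4):
-(t + 4) - 6(t - 1) = 3(t - 1)(t + 4).
Expand and collect terms: 3t^2 + 16t - 14 = 0.
By the quadratic formula, t = (-16 +/- sqrt(424)) / 6, so t ~= 0.7652 or t ~= -6.0985.
Neither value makes a denominator zero (t != 1, t != -4), so both are valid.

t = -6.0985 or t = 0.7652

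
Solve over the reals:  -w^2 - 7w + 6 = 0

w = -7.772 or w = 0.772

Discriminant: (-7)^2 - 4*(-1)*6 = 73.
Quadratic formula: w = (7 +/- sqrt(73)) / (-2).
So w = -sqrt(73)/2 - 7/2 ~= -7.772 or w = -7/2 + sqrt(73)/2 ~= 0.772.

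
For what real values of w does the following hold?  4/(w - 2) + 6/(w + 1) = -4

w = -2.886 or w = 1.386

Multiply both sides by (w - 2)(w + 1):
4(w + 1) + 6(w - 2) = -4(w - 2)(w + 1).
Expand and collect terms: -4w^2 - 6w + 16 = 0.
By the quadratic formula, w = (6 +/- sqrt(292)) / -8, so w ~= -2.886 or w ~= 1.386.
Neither value makes a denominator zero (w != 2, w != -1), so both are valid.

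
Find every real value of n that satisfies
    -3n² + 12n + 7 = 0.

Discriminant: (12)² − 4·(-3)·7 = 228.
Quadratic formula: n = (-12 ± √228) / (-6).
So n = 2 - √(57)/3 ≈ -0.5166 or n = 2 + √(57)/3 ≈ 4.5166.

n = -0.5166 or n = 4.5166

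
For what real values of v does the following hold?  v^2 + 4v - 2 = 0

v = -4.4495 or v = 0.4495

Discriminant: (4)^2 - 4*1*(-2) = 24.
Quadratic formula: v = (-4 +/- sqrt(24)) / 2.
So v = -2 + sqrt(6) ~= 0.4495 or v = -sqrt(6) - 2 ~= -4.4495.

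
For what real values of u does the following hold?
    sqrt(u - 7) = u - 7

Square both sides: u - 7 = (u - 7)^2.
Expand and rearrange: u^2 - 15u + 56 = 0.
Solving gives u = 8 or u = 7.
Check each candidate in the original equation:
  u = 8: sqrt(1) = 1, while u - 7 = 1 — valid.
  u = 7: sqrt(0) = 0, while u - 7 = 0 — valid.

u = 7 or u = 8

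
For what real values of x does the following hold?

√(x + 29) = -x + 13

x = 7

Square both sides: x + 29 = (-x + 13)².
Expand and rearrange: x² - 27x + 140 = 0.
Solving gives x = 20 or x = 7.
Check each candidate in the original equation:
  x = 20: √(49) = 7, while -x + 13 = -7 — extraneous.
  x = 7: √(36) = 6, while -x + 13 = 6 — valid.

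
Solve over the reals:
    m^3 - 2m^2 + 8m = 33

Rearrange: m^3 - 2m^2 + 8m - 33 = 0.
Possible rational roots are divisors of -33. Testing m = 3 gives 0, so (m - 3) is a factor.
Divide: m^3 - 2m^2 + 8m - 33 = (m - 3)(m^2 + m + 11).
The quadratic m^2 + m + 11 has discriminant -43 < 0, so no further real roots.

m = 3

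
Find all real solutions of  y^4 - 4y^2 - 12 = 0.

Let u = y^2. The equation becomes u^2 - 4u - 12 = 0.
Factor: (u + 2)(u - 6) = 0, so u = -2 or u = 6.
y^2 = -2 < 0 has no real solution.
y^2 = 6 gives y = +/-sqrt(6) ~= +/-2.4495.

y = -2.4495 or y = 2.4495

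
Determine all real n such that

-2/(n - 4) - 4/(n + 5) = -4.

n = -4.0584 or n = 4.5584

Multiply both sides by (n - 4)(n + 5):
-2(n + 5) - 4(n - 4) = -4(n - 4)(n + 5).
Expand and collect terms: -4n^2 + 2n + 74 = 0.
By the quadratic formula, n = (-2 +/- sqrt(1188)) / -8, so n ~= -4.0584 or n ~= 4.5584.
Neither value makes a denominator zero (n != 4, n != -5), so both are valid.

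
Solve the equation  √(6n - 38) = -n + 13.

n = 9

Square both sides: 6n - 38 = (-n + 13)².
Expand and rearrange: n² - 32n + 207 = 0.
Solving gives n = 23 or n = 9.
Check each candidate in the original equation:
  n = 23: √(100) = 10, while -n + 13 = -10 — extraneous.
  n = 9: √(16) = 4, while -n + 13 = 4 — valid.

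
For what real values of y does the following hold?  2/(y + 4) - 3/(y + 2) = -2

Multiply both sides by (y + 4)(y + 2):
2(y + 2) - 3(y + 4) = -2(y + 4)(y + 2).
Expand and collect terms: -2y² - 11y - 8 = 0.
By the quadratic formula, y = (11 ± √57) / -4, so y ≈ -4.6375 or y ≈ -0.8625.
Neither value makes a denominator zero (y ≠ -4, y ≠ -2), so both are valid.

y = -4.6375 or y = -0.8625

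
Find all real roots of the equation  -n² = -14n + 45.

n = 5 or n = 9

Bring every term to one side: -n² + 14n - 45 = 0.
Factor: -1(n - 5)(n - 9) = 0.
So n = 5 or n = 9.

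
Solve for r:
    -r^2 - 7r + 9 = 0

Discriminant: (-7)^2 - 4*(-1)*9 = 85.
Quadratic formula: r = (7 +/- sqrt(85)) / (-2).
So r = -sqrt(85)/2 - 7/2 ~= -8.1098 or r = -7/2 + sqrt(85)/2 ~= 1.1098.

r = -8.1098 or r = 1.1098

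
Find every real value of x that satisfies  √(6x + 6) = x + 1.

Square both sides: 6x + 6 = (x + 1)².
Expand and rearrange: x² - 4x - 5 = 0.
Solving gives x = 5 or x = -1.
Check each candidate in the original equation:
  x = 5: √(36) = 6, while x + 1 = 6 — valid.
  x = -1: √(0) = 0, while x + 1 = 0 — valid.

x = -1 or x = 5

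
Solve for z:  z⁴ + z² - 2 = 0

z = -1 or z = 1

Let u = z². The equation becomes u² + u - 2 = 0.
Factor: (u + 2)(u - 1) = 0, so u = -2 or u = 1.
z² = -2 < 0 has no real solution.
z² = 1 gives z = ±1.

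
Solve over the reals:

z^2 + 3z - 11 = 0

z = -5.1401 or z = 2.1401

Discriminant: (3)^2 - 4*1*(-11) = 53.
Quadratic formula: z = (-3 +/- sqrt(53)) / 2.
So z = -3/2 + sqrt(53)/2 ~= 2.1401 or z = -sqrt(53)/2 - 3/2 ~= -5.1401.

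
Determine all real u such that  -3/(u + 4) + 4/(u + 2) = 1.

Multiply both sides by (u + 4)(u + 2):
-3(u + 2) + 4(u + 4) = (u + 4)(u + 2).
Expand and collect terms: u² + 5u - 2 = 0.
By the quadratic formula, u = (-5 ± √33) / 2, so u ≈ 0.3723 or u ≈ -5.3723.
Neither value makes a denominator zero (u ≠ -4, u ≠ -2), so both are valid.

u = -5.3723 or u = 0.3723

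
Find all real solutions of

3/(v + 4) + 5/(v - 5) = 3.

Multiply both sides by (v + 4)(v - 5):
3(v - 5) + 5(v + 4) = 3(v + 4)(v - 5).
Expand and collect terms: 3v² - 11v - 65 = 0.
By the quadratic formula, v = (11 ± √901) / 6, so v ≈ 6.8361 or v ≈ -3.1694.
Neither value makes a denominator zero (v ≠ -4, v ≠ 5), so both are valid.

v = -3.1694 or v = 6.8361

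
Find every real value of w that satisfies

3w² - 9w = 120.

Bring every term to one side: 3w² - 9w - 120 = 0.
Factor: 3(w - 8)(w + 5) = 0.
So w = 8 or w = -5.

w = -5 or w = 8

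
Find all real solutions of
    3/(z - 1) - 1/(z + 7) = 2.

z = -7.4244 or z = 2.4244

Multiply both sides by (z - 1)(z + 7):
3(z + 7) - (z - 1) = 2(z - 1)(z + 7).
Expand and collect terms: 2z² + 10z - 36 = 0.
By the quadratic formula, z = (-10 ± √388) / 4, so z ≈ 2.4244 or z ≈ -7.4244.
Neither value makes a denominator zero (z ≠ 1, z ≠ -7), so both are valid.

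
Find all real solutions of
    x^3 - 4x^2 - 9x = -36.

x = -3 or x = 3 or x = 4

Rearrange: x^3 - 4x^2 - 9x + 36 = 0.
Possible rational roots are divisors of 36. Testing x = -3 gives 0, so (x + 3) is a factor.
Divide: x^3 - 4x^2 - 9x + 36 = (x + 3)(x^2 - 7x + 12).
Factor the quadratic: x = 4 or x = 3.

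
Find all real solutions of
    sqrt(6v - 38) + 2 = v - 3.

Isolate the radical: sqrt(6v - 38) = v - 5.
Square both sides: 6v - 38 = (v - 5)^2.
Expand and rearrange: v^2 - 16v + 63 = 0.
Solving gives v = 9 or v = 7.
Check each candidate in the original equation:
  v = 9: sqrt(16) = 4, while v - 5 = 4 — valid.
  v = 7: sqrt(4) = 2, while v - 5 = 2 — valid.

v = 7 or v = 9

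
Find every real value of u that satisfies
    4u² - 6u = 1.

u = -0.1514 or u = 1.6514

Rearrange to standard form: 4u² - 6u - 1 = 0.
Discriminant: (-6)² − 4·4·(-1) = 52.
Quadratic formula: u = (6 ± √52) / 8.
So u = 3/4 + √(13)/4 ≈ 1.6514 or u = 3/4 - √(13)/4 ≈ -0.1514.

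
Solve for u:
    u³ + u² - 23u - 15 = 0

u = -5 or u = -0.6458 or u = 4.6458

Possible rational roots are divisors of -15. Testing u = -5 gives 0, so (u + 5) is a factor.
Divide: u³ + u² - 23u - 15 = (u + 5)(u² - 4u - 3).
Apply the quadratic formula to u² - 4u - 3 = 0: u = (4 ± √28)/2, i.e. u ≈ 4.6458 or u ≈ -0.6458.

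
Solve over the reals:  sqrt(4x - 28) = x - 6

x = 8

Square both sides: 4x - 28 = (x - 6)^2.
Expand and rearrange: x^2 - 16x + 64 = 0.
This gives the repeated root x = 8.
Check in the original equation:
  x = 8: sqrt(4) = 2, while x - 6 = 2 — valid.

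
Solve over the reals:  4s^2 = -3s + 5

s = -1.5542 or s = 0.8042

Rearrange to standard form: 4s^2 + 3s - 5 = 0.
Discriminant: (3)^2 - 4*4*(-5) = 89.
Quadratic formula: s = (-3 +/- sqrt(89)) / 8.
So s = -3/8 + sqrt(89)/8 ~= 0.8042 or s = -sqrt(89)/8 - 3/8 ~= -1.5542.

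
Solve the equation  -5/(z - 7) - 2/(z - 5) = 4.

Multiply both sides by (z - 7)(z - 5):
-5(z - 5) - 2(z - 7) = 4(z - 7)(z - 5).
Expand and collect terms: 4z² - 41z + 101 = 0.
By the quadratic formula, z = (41 ± √65) / 8, so z ≈ 6.1328 or z ≈ 4.1172.
Neither value makes a denominator zero (z ≠ 7, z ≠ 5), so both are valid.

z = 4.1172 or z = 6.1328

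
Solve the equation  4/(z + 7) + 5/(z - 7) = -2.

Multiply both sides by (z + 7)(z - 7):
4(z - 7) + 5(z + 7) = -2(z + 7)(z - 7).
Expand and collect terms: -2z^2 - 9z + 91 = 0.
By the quadratic formula, z = (9 +/- sqrt(809)) / -4, so z ~= -9.3607 or z ~= 4.8607.
Neither value makes a denominator zero (z != -7, z != 7), so both are valid.

z = -9.3607 or z = 4.8607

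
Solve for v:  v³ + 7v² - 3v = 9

Rearrange: v³ + 7v² - 3v - 9 = 0.
Possible rational roots are divisors of -9. Testing v = -1 gives 0, so (v + 1) is a factor.
Divide: v³ + 7v² - 3v - 9 = (v + 1)(v² + 6v - 9).
Apply the quadratic formula to v² + 6v - 9 = 0: v = (-6 ± √72)/2, i.e. v ≈ 1.2426 or v ≈ -7.2426.

v = -7.2426 or v = -1 or v = 1.2426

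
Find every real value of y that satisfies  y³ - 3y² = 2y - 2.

Rearrange: y³ - 3y² - 2y + 2 = 0.
Possible rational roots are divisors of 2. Testing y = -1 gives 0, so (y + 1) is a factor.
Divide: y³ - 3y² - 2y + 2 = (y + 1)(y² - 4y + 2).
Apply the quadratic formula to y² - 4y + 2 = 0: y = (4 ± √8)/2, i.e. y ≈ 3.4142 or y ≈ 0.5858.

y = -1 or y = 0.5858 or y = 3.4142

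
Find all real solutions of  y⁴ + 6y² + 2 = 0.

Let u = y². The equation becomes u² + 6u + 2 = 0.
By the quadratic formula, u = -3 + √(7) or u = -3 - √(7).
y² = -3 + √(7) < 0 has no real solution.
y² = -3 - √(7) < 0 has no real solution.

No real solutions.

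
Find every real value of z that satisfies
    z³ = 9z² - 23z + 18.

Rearrange: z³ - 9z² + 23z - 18 = 0.
Possible rational roots are divisors of -18. Testing z = 2 gives 0, so (z - 2) is a factor.
Divide: z³ - 9z² + 23z - 18 = (z - 2)(z² - 7z + 9).
Apply the quadratic formula to z² - 7z + 9 = 0: z = (7 ± √13)/2, i.e. z ≈ 5.3028 or z ≈ 1.6972.

z = 1.6972 or z = 2 or z = 5.3028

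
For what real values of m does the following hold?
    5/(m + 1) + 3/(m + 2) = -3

Multiply both sides by (m + 1)(m + 2):
5(m + 2) + 3(m + 1) = -3(m + 1)(m + 2).
Expand and collect terms: -3m^2 - 17m - 19 = 0.
By the quadratic formula, m = (17 +/- sqrt(61)) / -6, so m ~= -4.135 or m ~= -1.5316.
Neither value makes a denominator zero (m != -1, m != -2), so both are valid.

m = -4.135 or m = -1.5316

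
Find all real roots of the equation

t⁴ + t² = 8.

t = -1.5402 or t = 1.5402

Let u = t². The equation becomes u² + u - 8 = 0.
By the quadratic formula, u = -1/2 + √(33)/2 or u = -√(33)/2 - 1/2.
t² = -1/2 + √(33)/2 gives t = ±√(-1/2 + √(33)/2) ≈ ±1.5402.
t² = -√(33)/2 - 1/2 < 0 has no real solution.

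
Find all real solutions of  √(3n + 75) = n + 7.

n = 2

Square both sides: 3n + 75 = (n + 7)².
Expand and rearrange: n² + 11n - 26 = 0.
Solving gives n = 2 or n = -13.
Check each candidate in the original equation:
  n = 2: √(81) = 9, while n + 7 = 9 — valid.
  n = -13: √(36) = 6, while n + 7 = -6 — extraneous.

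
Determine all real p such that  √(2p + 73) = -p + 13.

p = 4

Square both sides: 2p + 73 = (-p + 13)².
Expand and rearrange: p² - 28p + 96 = 0.
Solving gives p = 24 or p = 4.
Check each candidate in the original equation:
  p = 24: √(121) = 11, while -p + 13 = -11 — extraneous.
  p = 4: √(81) = 9, while -p + 13 = 9 — valid.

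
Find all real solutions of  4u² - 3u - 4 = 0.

u = -0.693 or u = 1.443

Discriminant: (-3)² − 4·4·(-4) = 73.
Quadratic formula: u = (3 ± √73) / 8.
So u = 3/8 + √(73)/8 ≈ 1.443 or u = 3/8 - √(73)/8 ≈ -0.693.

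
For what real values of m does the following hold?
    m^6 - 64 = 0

Let u = m^3. The equation becomes u^2 - 64 = 0.
Factor: (u + 8)(u - 8) = 0, so u = -8 or u = 8.
m^3 = -8 gives m = -2.
m^3 = 8 gives m = 2.

m = -2 or m = 2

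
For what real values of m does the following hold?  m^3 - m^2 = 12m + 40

Rearrange: m^3 - m^2 - 12m - 40 = 0.
Possible rational roots are divisors of -40. Testing m = 5 gives 0, so (m - 5) is a factor.
Divide: m^3 - m^2 - 12m - 40 = (m - 5)(m^2 + 4m + 8).
The quadratic m^2 + 4m + 8 has discriminant -16 < 0, so no further real roots.

m = 5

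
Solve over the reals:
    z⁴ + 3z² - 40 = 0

Let u = z². The equation becomes u² + 3u - 40 = 0.
Factor: (u - 5)(u + 8) = 0, so u = 5 or u = -8.
z² = 5 gives z = ±√(5) ≈ ±2.2361.
z² = -8 < 0 has no real solution.

z = -2.2361 or z = 2.2361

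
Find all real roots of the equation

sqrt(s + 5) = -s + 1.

Square both sides: s + 5 = (-s + 1)^2.
Expand and rearrange: s^2 - 3s - 4 = 0.
Solving gives s = 4 or s = -1.
Check each candidate in the original equation:
  s = 4: sqrt(9) = 3, while -s + 1 = -3 — extraneous.
  s = -1: sqrt(4) = 2, while -s + 1 = 2 — valid.

s = -1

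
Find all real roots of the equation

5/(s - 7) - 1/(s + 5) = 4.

Multiply both sides by (s - 7)(s + 5):
5(s + 5) - (s - 7) = 4(s - 7)(s + 5).
Expand and collect terms: 4s^2 - 12s - 172 = 0.
By the quadratic formula, s = (12 +/- sqrt(2896)) / 8, so s ~= 8.2268 or s ~= -5.2268.
Neither value makes a denominator zero (s != 7, s != -5), so both are valid.

s = -5.2268 or s = 8.2268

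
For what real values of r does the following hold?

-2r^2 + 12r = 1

r = 0.0845 or r = 5.9155

Rearrange to standard form: -2r^2 + 12r - 1 = 0.
Discriminant: (12)^2 - 4*(-2)*(-1) = 136.
Quadratic formula: r = (-12 +/- sqrt(136)) / (-4).
So r = 3 - sqrt(34)/2 ~= 0.0845 or r = sqrt(34)/2 + 3 ~= 5.9155.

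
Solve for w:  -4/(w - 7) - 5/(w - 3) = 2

w = -0.4221 or w = 5.9221

Multiply both sides by (w - 7)(w - 3):
-4(w - 3) - 5(w - 7) = 2(w - 7)(w - 3).
Expand and collect terms: 2w² - 11w - 5 = 0.
By the quadratic formula, w = (11 ± √161) / 4, so w ≈ 5.9221 or w ≈ -0.4221.
Neither value makes a denominator zero (w ≠ 7, w ≠ 3), so both are valid.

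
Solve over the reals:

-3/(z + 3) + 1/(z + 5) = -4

z = -5.1861 or z = -2.3139

Multiply both sides by (z + 3)(z + 5):
-3(z + 5) + (z + 3) = -4(z + 3)(z + 5).
Expand and collect terms: -4z^2 - 30z - 48 = 0.
By the quadratic formula, z = (30 +/- sqrt(132)) / -8, so z ~= -5.1861 or z ~= -2.3139.
Neither value makes a denominator zero (z != -3, z != -5), so both are valid.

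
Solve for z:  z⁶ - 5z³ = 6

z = -1 or z = 1.8171

Let u = z³. The equation becomes u² - 5u - 6 = 0.
Factor: (u - 6)(u + 1) = 0, so u = 6 or u = -1.
z³ = 6 gives z = ∛(6) ≈ 1.8171.
z³ = -1 gives z = -1.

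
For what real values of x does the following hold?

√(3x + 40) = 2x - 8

x = 8

Square both sides: 3x + 40 = (2x - 8)².
Expand and rearrange: 4x² - 35x + 24 = 0.
Solving gives x = 8 or x = 0.75.
Check each candidate in the original equation:
  x = 8: √(64) = 8, while 2x - 8 = 8 — valid.
  x = 0.75: √(42.25) = 6.5, while 2x - 8 = -6.5 — extraneous.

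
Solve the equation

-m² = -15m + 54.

Bring every term to one side: -m² + 15m - 54 = 0.
Factor: -1(m - 6)(m - 9) = 0.
So m = 6 or m = 9.

m = 6 or m = 9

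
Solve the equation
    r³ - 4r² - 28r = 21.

r = -3 or r = -0.8875 or r = 7.8875

Rearrange: r³ - 4r² - 28r - 21 = 0.
Possible rational roots are divisors of -21. Testing r = -3 gives 0, so (r + 3) is a factor.
Divide: r³ - 4r² - 28r - 21 = (r + 3)(r² - 7r - 7).
Apply the quadratic formula to r² - 7r - 7 = 0: r = (7 ± √77)/2, i.e. r ≈ 7.8875 or r ≈ -0.8875.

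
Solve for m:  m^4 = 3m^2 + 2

m = -1.8872 or m = 1.8872

Let u = m^2. The equation becomes u^2 - 3u - 2 = 0.
By the quadratic formula, u = 3/2 + sqrt(17)/2 or u = 3/2 - sqrt(17)/2.
m^2 = 3/2 + sqrt(17)/2 gives m = +/-sqrt(3/2 + sqrt(17)/2) ~= +/-1.8872.
m^2 = 3/2 - sqrt(17)/2 < 0 has no real solution.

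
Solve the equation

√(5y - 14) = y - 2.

Square both sides: 5y - 14 = (y - 2)².
Expand and rearrange: y² - 9y + 18 = 0.
Solving gives y = 6 or y = 3.
Check each candidate in the original equation:
  y = 6: √(16) = 4, while y - 2 = 4 — valid.
  y = 3: √(1) = 1, while y - 2 = 1 — valid.

y = 3 or y = 6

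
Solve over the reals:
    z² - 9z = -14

z = 2 or z = 7

Bring every term to one side: z² - 9z + 14 = 0.
Factor: (z - 7)(z - 2) = 0.
So z = 7 or z = 2.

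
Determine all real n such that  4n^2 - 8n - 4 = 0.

n = -0.4142 or n = 2.4142

Discriminant: (-8)^2 - 4*4*(-4) = 128.
Quadratic formula: n = (8 +/- sqrt(128)) / 8.
So n = 1 + sqrt(2) ~= 2.4142 or n = 1 - sqrt(2) ~= -0.4142.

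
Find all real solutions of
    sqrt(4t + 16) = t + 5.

t = -3

Square both sides: 4t + 16 = (t + 5)^2.
Expand and rearrange: t^2 + 6t + 9 = 0.
This gives the repeated root t = -3.
Check in the original equation:
  t = -3: sqrt(4) = 2, while t + 5 = 2 — valid.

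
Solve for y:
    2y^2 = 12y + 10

Rearrange to standard form: 2y^2 - 12y - 10 = 0.
Discriminant: (-12)^2 - 4*2*(-10) = 224.
Quadratic formula: y = (12 +/- sqrt(224)) / 4.
So y = 3 + sqrt(14) ~= 6.7417 or y = 3 - sqrt(14) ~= -0.7417.

y = -0.7417 or y = 6.7417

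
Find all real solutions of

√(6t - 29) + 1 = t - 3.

Isolate the radical: √(6t - 29) = t - 4.
Square both sides: 6t - 29 = (t - 4)².
Expand and rearrange: t² - 14t + 45 = 0.
Solving gives t = 9 or t = 5.
Check each candidate in the original equation:
  t = 9: √(25) = 5, while t - 4 = 5 — valid.
  t = 5: √(1) = 1, while t - 4 = 1 — valid.

t = 5 or t = 9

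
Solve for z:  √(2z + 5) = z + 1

Square both sides: 2z + 5 = (z + 1)².
Expand and rearrange: z² - 4 = 0.
Solving gives z = 2 or z = -2.
Check each candidate in the original equation:
  z = 2: √(9) = 3, while z + 1 = 3 — valid.
  z = -2: √(1) = 1, while z + 1 = -1 — extraneous.

z = 2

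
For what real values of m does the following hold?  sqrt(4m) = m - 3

Square both sides: 4m = (m - 3)^2.
Expand and rearrange: m^2 - 10m + 9 = 0.
Solving gives m = 9 or m = 1.
Check each candidate in the original equation:
  m = 9: sqrt(36) = 6, while m - 3 = 6 — valid.
  m = 1: sqrt(4) = 2, while m - 3 = -2 — extraneous.

m = 9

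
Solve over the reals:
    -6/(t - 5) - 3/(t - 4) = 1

t = -4.3589 or t = 4.3589

Multiply both sides by (t - 5)(t - 4):
-6(t - 4) - 3(t - 5) = (t - 5)(t - 4).
Expand and collect terms: t² - 19 = 0.
By the quadratic formula, t = (0 ± √76) / 2, so t ≈ 4.3589 or t ≈ -4.3589.
Neither value makes a denominator zero (t ≠ 5, t ≠ 4), so both are valid.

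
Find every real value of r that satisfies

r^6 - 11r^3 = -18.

Let u = r^3. The equation becomes u^2 - 11u + 18 = 0.
Factor: (u - 2)(u - 9) = 0, so u = 2 or u = 9.
r^3 = 2 gives r = (2)^(1/3) ~= 1.2599.
r^3 = 9 gives r = (9)^(1/3) ~= 2.0801.

r = 1.2599 or r = 2.0801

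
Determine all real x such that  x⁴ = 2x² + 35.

Let u = x². The equation becomes u² - 2u - 35 = 0.
Factor: (u - 7)(u + 5) = 0, so u = 7 or u = -5.
x² = 7 gives x = ±√(7) ≈ ±2.6458.
x² = -5 < 0 has no real solution.

x = -2.6458 or x = 2.6458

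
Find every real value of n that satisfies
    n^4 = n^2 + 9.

Let u = n^2. The equation becomes u^2 - u - 9 = 0.
By the quadratic formula, u = 1/2 + sqrt(37)/2 or u = 1/2 - sqrt(37)/2.
n^2 = 1/2 + sqrt(37)/2 gives n = +/-sqrt(1/2 + sqrt(37)/2) ~= +/-1.8819.
n^2 = 1/2 - sqrt(37)/2 < 0 has no real solution.

n = -1.8819 or n = 1.8819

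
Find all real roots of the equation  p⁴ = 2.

Let u = p². The equation becomes u² - 2 = 0.
By the quadratic formula, u = √(2) or u = -√(2).
p² = √(2) gives p = ±2^(1/4) ≈ ±1.1892.
p² = -√(2) < 0 has no real solution.

p = -1.1892 or p = 1.1892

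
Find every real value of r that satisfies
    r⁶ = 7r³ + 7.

Let u = r³. The equation becomes u² - 7u - 7 = 0.
By the quadratic formula, u = 7/2 + √(77)/2 or u = 7/2 - √(77)/2.
r³ = 7/2 + √(77)/2 gives r = ∛(7/2 + √(77)/2) ≈ 1.9906.
r³ = 7/2 - √(77)/2 gives r = -∛(-7/2 + √(77)/2) ≈ -0.961.

r = -0.961 or r = 1.9906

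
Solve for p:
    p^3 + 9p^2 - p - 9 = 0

Possible rational roots are divisors of -9. Testing p = -1 gives 0, so (p + 1) is a factor.
Divide: p^3 + 9p^2 - p - 9 = (p + 1)(p^2 + 8p - 9).
Factor the quadratic: p = 1 or p = -9.

p = -9 or p = -1 or p = 1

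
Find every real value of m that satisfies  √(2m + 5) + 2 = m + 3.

Isolate the radical: √(2m + 5) = m + 1.
Square both sides: 2m + 5 = (m + 1)².
Expand and rearrange: m² - 4 = 0.
Solving gives m = 2 or m = -2.
Check each candidate in the original equation:
  m = 2: √(9) = 3, while m + 1 = 3 — valid.
  m = -2: √(1) = 1, while m + 1 = -1 — extraneous.

m = 2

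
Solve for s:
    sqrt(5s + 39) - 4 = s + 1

Isolate the radical: sqrt(5s + 39) = s + 5.
Square both sides: 5s + 39 = (s + 5)^2.
Expand and rearrange: s^2 + 5s - 14 = 0.
Solving gives s = 2 or s = -7.
Check each candidate in the original equation:
  s = 2: sqrt(49) = 7, while s + 5 = 7 — valid.
  s = -7: sqrt(4) = 2, while s + 5 = -2 — extraneous.

s = 2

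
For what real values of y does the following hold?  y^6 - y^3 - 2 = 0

Let u = y^3. The equation becomes u^2 - u - 2 = 0.
Factor: (u + 1)(u - 2) = 0, so u = -1 or u = 2.
y^3 = -1 gives y = -1.
y^3 = 2 gives y = (2)^(1/3) ~= 1.2599.

y = -1 or y = 1.2599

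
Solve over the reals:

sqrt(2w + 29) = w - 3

Square both sides: 2w + 29 = (w - 3)^2.
Expand and rearrange: w^2 - 8w - 20 = 0.
Solving gives w = 10 or w = -2.
Check each candidate in the original equation:
  w = 10: sqrt(49) = 7, while w - 3 = 7 — valid.
  w = -2: sqrt(25) = 5, while w - 3 = -5 — extraneous.

w = 10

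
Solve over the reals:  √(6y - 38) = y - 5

y = 7 or y = 9

Square both sides: 6y - 38 = (y - 5)².
Expand and rearrange: y² - 16y + 63 = 0.
Solving gives y = 9 or y = 7.
Check each candidate in the original equation:
  y = 9: √(16) = 4, while y - 5 = 4 — valid.
  y = 7: √(4) = 2, while y - 5 = 2 — valid.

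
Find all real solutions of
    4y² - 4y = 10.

Rearrange to standard form: 4y² - 4y - 10 = 0.
Discriminant: (-4)² − 4·4·(-10) = 176.
Quadratic formula: y = (4 ± √176) / 8.
So y = 1/2 + √(11)/2 ≈ 2.1583 or y = 1/2 - √(11)/2 ≈ -1.1583.

y = -1.1583 or y = 2.1583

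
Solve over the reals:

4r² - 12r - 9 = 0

r = -0.6213 or r = 3.6213

Discriminant: (-12)² − 4·4·(-9) = 288.
Quadratic formula: r = (12 ± √288) / 8.
So r = 3/2 + 3·√(2)/2 ≈ 3.6213 or r = 3/2 - 3·√(2)/2 ≈ -0.6213.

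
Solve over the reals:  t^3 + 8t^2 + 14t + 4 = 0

Possible rational roots are divisors of 4. Testing t = -2 gives 0, so (t + 2) is a factor.
Divide: t^3 + 8t^2 + 14t + 4 = (t + 2)(t^2 + 6t + 2).
Apply the quadratic formula to t^2 + 6t + 2 = 0: t = (-6 +/- sqrt(28))/2, i.e. t ~= -0.3542 or t ~= -5.6458.

t = -5.6458 or t = -2 or t = -0.3542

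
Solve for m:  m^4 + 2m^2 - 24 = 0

m = -2 or m = 2

Let u = m^2. The equation becomes u^2 + 2u - 24 = 0.
Factor: (u + 6)(u - 4) = 0, so u = -6 or u = 4.
m^2 = -6 < 0 has no real solution.
m^2 = 4 gives m = +/-2.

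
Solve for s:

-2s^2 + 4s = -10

Rearrange to standard form: -2s^2 + 4s + 10 = 0.
Discriminant: (4)^2 - 4*(-2)*10 = 96.
Quadratic formula: s = (-4 +/- sqrt(96)) / (-4).
So s = 1 - sqrt(6) ~= -1.4495 or s = 1 + sqrt(6) ~= 3.4495.

s = -1.4495 or s = 3.4495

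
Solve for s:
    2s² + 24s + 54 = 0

Factor: 2(s + 9)(s + 3) = 0.
So s = -9 or s = -3.

s = -9 or s = -3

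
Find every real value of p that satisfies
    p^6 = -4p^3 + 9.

p = -1.7764 or p = 1.171

Let u = p^3. The equation becomes u^2 + 4u - 9 = 0.
By the quadratic formula, u = -2 + sqrt(13) or u = -sqrt(13) - 2.
p^3 = -2 + sqrt(13) gives p = (-2 + sqrt(13))^(1/3) ~= 1.171.
p^3 = -sqrt(13) - 2 gives p = -(2 + sqrt(13))^(1/3) ~= -1.7764.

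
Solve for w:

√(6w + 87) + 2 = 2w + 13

w = -1

Isolate the radical: √(6w + 87) = 2w + 11.
Square both sides: 6w + 87 = (2w + 11)².
Expand and rearrange: 4w² + 38w + 34 = 0.
Solving gives w = -1 or w = -8.5.
Check each candidate in the original equation:
  w = -1: √(81) = 9, while 2w + 11 = 9 — valid.
  w = -8.5: √(36) = 6, while 2w + 11 = -6 — extraneous.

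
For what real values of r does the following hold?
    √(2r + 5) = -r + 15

Square both sides: 2r + 5 = (-r + 15)².
Expand and rearrange: r² - 32r + 220 = 0.
Solving gives r = 22 or r = 10.
Check each candidate in the original equation:
  r = 22: √(49) = 7, while -r + 15 = -7 — extraneous.
  r = 10: √(25) = 5, while -r + 15 = 5 — valid.

r = 10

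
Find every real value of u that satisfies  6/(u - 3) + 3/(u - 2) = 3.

Multiply both sides by (u - 3)(u - 2):
6(u - 2) + 3(u - 3) = 3(u - 3)(u - 2).
Expand and collect terms: 3u² - 24u + 39 = 0.
By the quadratic formula, u = (24 ± √108) / 6, so u ≈ 5.7321 or u ≈ 2.2679.
Neither value makes a denominator zero (u ≠ 3, u ≠ 2), so both are valid.

u = 2.2679 or u = 5.7321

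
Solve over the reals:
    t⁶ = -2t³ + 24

t = -1.8171 or t = 1.5874

Let u = t³. The equation becomes u² + 2u - 24 = 0.
Factor: (u + 6)(u - 4) = 0, so u = -6 or u = 4.
t³ = -6 gives t = -∛(6) ≈ -1.8171.
t³ = 4 gives t = ∛(4) ≈ 1.5874.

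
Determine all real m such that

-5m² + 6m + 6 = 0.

m = -0.649 or m = 1.849

Discriminant: (6)² − 4·(-5)·6 = 156.
Quadratic formula: m = (-6 ± √156) / (-10).
So m = 3/5 - √(39)/5 ≈ -0.649 or m = 3/5 + √(39)/5 ≈ 1.849.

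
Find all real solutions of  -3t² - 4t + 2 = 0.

Discriminant: (-4)² − 4·(-3)·2 = 40.
Quadratic formula: t = (4 ± √40) / (-6).
So t = -√(10)/3 - 2/3 ≈ -1.7208 or t = -2/3 + √(10)/3 ≈ 0.3874.

t = -1.7208 or t = 0.3874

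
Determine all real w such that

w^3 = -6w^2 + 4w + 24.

w = -6 or w = -2 or w = 2

Rearrange: w^3 + 6w^2 - 4w - 24 = 0.
Possible rational roots are divisors of -24. Testing w = 2 gives 0, so (w - 2) is a factor.
Divide: w^3 + 6w^2 - 4w - 24 = (w - 2)(w^2 + 8w + 12).
Factor the quadratic: w = -2 or w = -6.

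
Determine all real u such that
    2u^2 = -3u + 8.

Rearrange to standard form: 2u^2 + 3u - 8 = 0.
Discriminant: (3)^2 - 4*2*(-8) = 73.
Quadratic formula: u = (-3 +/- sqrt(73)) / 4.
So u = -3/4 + sqrt(73)/4 ~= 1.386 or u = -sqrt(73)/4 - 3/4 ~= -2.886.

u = -2.886 or u = 1.386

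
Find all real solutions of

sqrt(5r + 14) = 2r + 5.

Square both sides: 5r + 14 = (2r + 5)^2.
Expand and rearrange: 4r^2 + 15r + 11 = 0.
Solving gives r = -1 or r = -2.75.
Check each candidate in the original equation:
  r = -1: sqrt(9) = 3, while 2r + 5 = 3 — valid.
  r = -2.75: sqrt(0.25) = 0.5, while 2r + 5 = -0.5 — extraneous.

r = -1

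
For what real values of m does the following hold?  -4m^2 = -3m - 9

m = -1.1712 or m = 1.9212

Rearrange to standard form: -4m^2 + 3m + 9 = 0.
Discriminant: (3)^2 - 4*(-4)*9 = 153.
Quadratic formula: m = (-3 +/- sqrt(153)) / (-8).
So m = 3/8 - 3*sqrt(17)/8 ~= -1.1712 or m = 3/8 + 3*sqrt(17)/8 ~= 1.9212.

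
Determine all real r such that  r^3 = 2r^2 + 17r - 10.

Rearrange: r^3 - 2r^2 - 17r + 10 = 0.
Possible rational roots are divisors of 10. Testing r = 5 gives 0, so (r - 5) is a factor.
Divide: r^3 - 2r^2 - 17r + 10 = (r - 5)(r^2 + 3r - 2).
Apply the quadratic formula to r^2 + 3r - 2 = 0: r = (-3 +/- sqrt(17))/2, i.e. r ~= 0.5616 or r ~= -3.5616.

r = -3.5616 or r = 0.5616 or r = 5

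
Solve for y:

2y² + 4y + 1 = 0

Discriminant: (4)² − 4·2·1 = 8.
Quadratic formula: y = (-4 ± √8) / 4.
So y = -1 + √(2)/2 ≈ -0.2929 or y = -1 - √(2)/2 ≈ -1.7071.

y = -1.7071 or y = -0.2929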